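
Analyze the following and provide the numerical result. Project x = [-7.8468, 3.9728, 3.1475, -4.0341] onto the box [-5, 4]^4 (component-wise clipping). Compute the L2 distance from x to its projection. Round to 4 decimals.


Project each component onto [-5, 4].
clip(-7.8468) = -5.0, clip(3.9728) = 3.9728, clip(3.1475) = 3.1475, clip(-4.0341) = -4.0341
Projection = [-5.0, 3.9728, 3.1475, -4.0341]
Squared diffs: [8.1043, 0.0, 0.0, 0.0]
Distance = sqrt(8.1043) = 2.8468


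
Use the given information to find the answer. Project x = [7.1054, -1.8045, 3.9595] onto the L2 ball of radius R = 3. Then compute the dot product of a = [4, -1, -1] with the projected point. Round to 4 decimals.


Step 1: Compute ||x|| (intermediates to 6 decimals).
||x|| = sqrt(7.1054^2 + (-1.8045)^2 + 3.9595^2) = 8.331901
Step 2: Project.
Since ||x|| > R, scale = R/||x|| = 3/8.331901 = 0.360062, proj(x) = scale * x
proj(x) = [2.558385, -0.649732, 1.425665]
Step 3: Dot product.
a^T * proj(x) = 4*2.558385 - 1*(-0.649732) - 1*1.425665 = 9.4576


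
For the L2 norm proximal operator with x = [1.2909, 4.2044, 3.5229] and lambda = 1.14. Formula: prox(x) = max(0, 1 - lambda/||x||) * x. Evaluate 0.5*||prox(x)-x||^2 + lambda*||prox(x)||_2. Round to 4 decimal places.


Step 1: Compute ||x||.
||x|| = 5.6351
Step 2: Compute scaling factor.
scale = max(0, 1 - 1.14/5.6351) = 0.7977
Step 3: prox(x) = [1.0297, 3.3538, 2.8102]
||prox(x)|| = 4.4951
Step 4: Proximal objective.
0.5*||prox-x||^2 = 0.6498
lambda*||prox|| = 5.1244
Total = 5.7742


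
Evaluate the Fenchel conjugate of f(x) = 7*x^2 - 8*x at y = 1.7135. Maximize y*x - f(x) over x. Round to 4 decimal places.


f*(y) = sup_x {y*x - a*x^2 - b*x} = sup_x {(y-b)*x - a*x^2}
FOC: (y - b) - 2a*x = 0 => x* = (y - b)/(2a)
x* = (1.7135 + 8)/(2*7) = 0.6938
f*(1.7135) = (y-b)^2/(4a) = (1.7135 + 8)^2/(4*7)
= 94.3521/28 = 3.3697


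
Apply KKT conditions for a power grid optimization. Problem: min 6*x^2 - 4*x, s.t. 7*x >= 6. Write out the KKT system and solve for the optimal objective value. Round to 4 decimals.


Step 1: Try lambda = 0 (constraint inactive).
x_unc = 4/(2*6) = 0.3333
Check: 7*0.3333 = 2.3331 < 6 -- violated!
Step 2: Constraint must be active: 7*x = 6
x* = 6/7 = 0.8571 (rounded; the exact value 6/7 is used below)
lambda = (2*6*(6/7) - 4)/7 = 0.898
Step 3: Compute optimal value.
f(x*) = 6*(6/7)^2 - 4*(6/7) = 0.9796


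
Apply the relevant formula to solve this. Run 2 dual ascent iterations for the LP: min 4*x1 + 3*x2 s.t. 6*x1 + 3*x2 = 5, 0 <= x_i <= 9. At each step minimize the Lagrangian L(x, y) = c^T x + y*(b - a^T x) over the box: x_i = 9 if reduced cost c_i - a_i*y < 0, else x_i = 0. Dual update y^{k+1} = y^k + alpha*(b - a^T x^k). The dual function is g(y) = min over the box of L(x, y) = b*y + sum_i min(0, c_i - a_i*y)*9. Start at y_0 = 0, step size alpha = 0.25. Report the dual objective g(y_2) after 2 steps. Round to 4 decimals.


Dual ascent for LP: min 4*x1 + 3*x2, 6*x1 + 3*x2 = 5, 0 <= x_i <= 9
Step 1: y^k = 0.0, reduced costs: (4.0, 3.0)
  x^k = (0.0, 0.0), subgradient = b - a^T x = 5.0
  y^{k+1} = 0.0 + 0.25*5.0 = 1.25
Step 2: y^k = 1.25, reduced costs: (-3.5, -0.75)
  x^k = (9.0, 9.0), subgradient = b - a^T x = -76.0
  y^{k+1} = 1.25 + 0.25*-76.0 = -17.75
Dual objective at y_2 = -17.75: reduced costs (110.5, 56.25), box minimizer x = (0.0, 0.0)
g(y_2) = b*y + (c1 - a1*y)*x1 + (c2 - a2*y)*x2 = 5*(-17.75) + 110.5*0.0 + 56.25*0.0 = -88.75 + 0.0 + 0.0 = -88.75


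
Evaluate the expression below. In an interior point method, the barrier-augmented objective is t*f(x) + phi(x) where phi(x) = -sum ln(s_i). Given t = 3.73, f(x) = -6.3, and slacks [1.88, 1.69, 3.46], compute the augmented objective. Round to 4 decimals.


Step 1: Compute log-barrier.
ln values: [0.6313, 0.5247, 1.2413]
phi = -(0.6313 + 0.5247 + 1.2413) = -2.3973
Step 2: Compute augmented objective.
t*f(x) = 3.73*-6.3 = -23.499
Total = -23.499 - 2.3973 = -25.8963


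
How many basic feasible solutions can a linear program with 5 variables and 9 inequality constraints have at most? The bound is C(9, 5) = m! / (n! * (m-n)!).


Each vertex corresponds to some choice of n active constraints out of m, so the number of vertices is at most C(m, n) = m! / (n!(m-n)!).
m = 9, n = 5
Numerator: 9 * 8 * 7 * 6 * 5
Denominator: 5! = 120
C(9, 5) = 126


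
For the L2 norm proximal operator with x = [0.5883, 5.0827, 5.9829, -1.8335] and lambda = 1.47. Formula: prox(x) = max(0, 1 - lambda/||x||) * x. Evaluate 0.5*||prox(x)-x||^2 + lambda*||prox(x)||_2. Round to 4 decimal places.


Step 1: Compute ||x||.
||x|| = 8.0831
Step 2: Compute scaling factor.
scale = max(0, 1 - 1.47/8.0831) = 0.8181
Step 3: prox(x) = [0.4813, 4.1584, 4.8948, -1.5001]
||prox(x)|| = 6.6131
Step 4: Proximal objective.
0.5*||prox-x||^2 = 1.0805
lambda*||prox|| = 9.7213
Total = 10.8017


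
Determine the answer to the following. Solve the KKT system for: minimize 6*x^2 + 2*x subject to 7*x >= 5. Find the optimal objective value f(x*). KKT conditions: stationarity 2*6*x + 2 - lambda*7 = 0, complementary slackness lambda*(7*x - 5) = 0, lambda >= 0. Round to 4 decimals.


Step 1: Try lambda = 0 (constraint inactive).
x_unc = -2/(2*6) = -0.1667
Check: 7*-0.1667 = -1.1669 < 5 -- violated!
Step 2: Constraint must be active: 7*x = 5
x* = 5/7 = 0.7143 (rounded; the exact value 5/7 is used below)
lambda = (2*6*(5/7) + 2)/7 = 1.5102
Step 3: Compute optimal value.
f(x*) = 6*(5/7)^2 + 2*(5/7) = 4.4898


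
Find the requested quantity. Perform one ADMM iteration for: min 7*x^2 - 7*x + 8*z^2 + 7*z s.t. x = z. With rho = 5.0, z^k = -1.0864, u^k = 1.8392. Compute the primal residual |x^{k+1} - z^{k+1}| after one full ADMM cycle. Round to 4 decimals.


ADMM iteration with rho = 5.0, z^k = -1.0864, u^k = 1.8392
Step 1: x-update.
Minimize 7*x^2 - 7*x + (5.0/2)*(x + 1.0864 + 1.8392)^2
FOC: (2*7 + 5.0)*x = 7 + 5.0*(-1.0864 - 1.8392)
x^{k+1} = -0.4015
Step 2: z-update.
Minimize 8*z^2 + 7*z + (5.0/2)*(-0.4015 - z + 1.8392)^2
FOC: (2*8 + 5.0)*z = -7 + 5.0*(-0.4015 + 1.8392)
z^{k+1} = 0.009
Step 3: u-update.
u^{k+1} = 1.8392 - 0.4015 - 0.009 = 1.4287
Step 4: Primal residual = |-0.4015 - 0.009| = 0.4105


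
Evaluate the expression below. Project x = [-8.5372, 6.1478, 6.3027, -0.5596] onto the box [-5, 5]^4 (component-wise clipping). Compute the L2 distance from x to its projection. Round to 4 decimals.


Project each component onto [-5, 5].
clip(-8.5372) = -5.0, clip(6.1478) = 5.0, clip(6.3027) = 5.0, clip(-0.5596) = -0.5596
Projection = [-5.0, 5.0, 5.0, -0.5596]
Squared diffs: [12.5118, 1.3174, 1.697, 0.0]
Distance = sqrt(15.5262) = 3.9403


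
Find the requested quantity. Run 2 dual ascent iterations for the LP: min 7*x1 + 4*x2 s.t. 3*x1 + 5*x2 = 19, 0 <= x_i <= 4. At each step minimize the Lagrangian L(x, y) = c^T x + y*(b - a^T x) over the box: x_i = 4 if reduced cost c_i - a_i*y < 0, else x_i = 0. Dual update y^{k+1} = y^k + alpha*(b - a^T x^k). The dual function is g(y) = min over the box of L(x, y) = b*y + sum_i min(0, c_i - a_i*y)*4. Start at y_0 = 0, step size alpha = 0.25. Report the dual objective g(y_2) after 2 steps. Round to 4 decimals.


Dual ascent for LP: min 7*x1 + 4*x2, 3*x1 + 5*x2 = 19, 0 <= x_i <= 4
Step 1: y^k = 0.0, reduced costs: (7.0, 4.0)
  x^k = (0.0, 0.0), subgradient = b - a^T x = 19.0
  y^{k+1} = 0.0 + 0.25*19.0 = 4.75
Step 2: y^k = 4.75, reduced costs: (-7.25, -19.75)
  x^k = (4.0, 4.0), subgradient = b - a^T x = -13.0
  y^{k+1} = 4.75 + 0.25*-13.0 = 1.5
Dual objective at y_2 = 1.5: reduced costs (2.5, -3.5), box minimizer x = (0.0, 4.0)
g(y_2) = b*y + (c1 - a1*y)*x1 + (c2 - a2*y)*x2 = 19*1.5 + 2.5*0.0 + (-3.5)*4.0 = 28.5 + 0.0 - 14.0 = 14.5


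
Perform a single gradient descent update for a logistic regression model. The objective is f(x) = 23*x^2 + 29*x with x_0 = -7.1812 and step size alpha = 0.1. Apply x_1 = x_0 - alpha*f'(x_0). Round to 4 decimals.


We compute the gradient at x_0 and apply the update.
f'(x) = 46*x + 29
f'(-7.1812) = 46*-7.1812 + 29 = -301.3352
x_1 = -7.1812 - 0.1*-301.3352 = 22.9523


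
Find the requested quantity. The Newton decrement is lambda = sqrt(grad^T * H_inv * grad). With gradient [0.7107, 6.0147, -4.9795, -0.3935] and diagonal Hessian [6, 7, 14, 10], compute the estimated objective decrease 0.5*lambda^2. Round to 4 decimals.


Step 1: H is diagonal, so H^(-1) * g = [0.1185, 0.8592, -0.3557, -0.0394].
Step 2: g^T H^(-1) g = sum_i g_i^2 / H_ii
  = (0.7107)^2/6 + (6.0147)^2/7 + (-4.9795)^2/14 + (-0.3935)^2/10
  = 0.0842 + 5.1681 + 1.7711 + 0.0155 = 7.0389
Step 3: Objective decrease = 0.5 * g^T H^(-1) g = 3.5194


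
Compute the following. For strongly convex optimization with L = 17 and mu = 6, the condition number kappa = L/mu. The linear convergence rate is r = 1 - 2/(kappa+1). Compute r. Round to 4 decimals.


Step 1: Compute the condition number.
kappa = L/mu = 17/6 = 2.8333
Step 2: Compute the convergence rate.
r = 1 - 2/(kappa + 1) = 1 - 2*mu/(L + mu) = (L - mu)/(L + mu) = 11/23 = 0.4783


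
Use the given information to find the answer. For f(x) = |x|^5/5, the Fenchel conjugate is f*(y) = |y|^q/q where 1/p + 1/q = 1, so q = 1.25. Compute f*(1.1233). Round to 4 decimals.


The conjugate exponent q satisfies 1/p + 1/q = 1.
p = 5, so q = 5/(5 - 1) = 1.25
|y|^q = 1.1233^1.25 = 1.1564
f*(1.1233) = 1.1564 / 1.25 = 0.9251


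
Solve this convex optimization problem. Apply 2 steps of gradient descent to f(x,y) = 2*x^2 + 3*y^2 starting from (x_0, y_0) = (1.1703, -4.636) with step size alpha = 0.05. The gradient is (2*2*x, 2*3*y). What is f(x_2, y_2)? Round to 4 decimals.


Gradient descent on f(x,y) = 2*x^2 + 3*y^2.
Starting point: (1.1703, -4.636), alpha = 0.05
Step 1: grad_x = 2*2*1.1703 = 4.6812, grad_y = 2*3*-4.636 = -27.816
  x_1 = 1.1703 - 0.05*4.6812 = 0.9362
  y_1 = -4.636 - 0.05*-27.816 = -3.2452
Step 2: grad_x = 2*2*0.9362 = 3.745, grad_y = 2*3*-3.2452 = -19.4712
  x_2 = 0.9362 - 0.05*3.745 = 0.749
  y_2 = -3.2452 - 0.05*-19.4712 = -2.2716
f(0.749, -2.2716) = 2*0.749^2 + 3*(-2.2716)^2 = 16.603


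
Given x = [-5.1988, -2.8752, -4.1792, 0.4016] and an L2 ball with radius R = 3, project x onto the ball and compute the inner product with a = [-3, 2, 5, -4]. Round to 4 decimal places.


Step 1: Compute ||x|| (intermediates to 6 decimals).
||x|| = sqrt((-5.1988)^2 + (-2.8752)^2 + (-4.1792)^2 + 0.4016^2) = 7.274702
Step 2: Project.
Since ||x|| > R, scale = R/||x|| = 3/7.274702 = 0.412388, proj(x) = scale * x
proj(x) = [-2.143923, -1.185698, -1.723452, 0.165615]
Step 3: Dot product.
a^T * proj(x) = -3*(-2.143923) + 2*(-1.185698) + 5*(-1.723452) - 4*0.165615 = -5.2193


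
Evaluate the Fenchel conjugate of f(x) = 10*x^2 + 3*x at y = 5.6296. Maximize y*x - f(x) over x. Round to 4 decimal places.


f*(y) = sup_x {y*x - a*x^2 - b*x} = sup_x {(y-b)*x - a*x^2}
FOC: (y - b) - 2a*x = 0 => x* = (y - b)/(2a)
x* = (5.6296 - 3)/(2*10) = 0.1315
f*(5.6296) = (y-b)^2/(4a) = (5.6296 - 3)^2/(4*10)
= 6.9148/40 = 0.1729


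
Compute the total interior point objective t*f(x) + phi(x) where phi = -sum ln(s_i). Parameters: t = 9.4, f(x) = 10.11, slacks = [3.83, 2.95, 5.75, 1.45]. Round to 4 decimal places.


Step 1: Compute log-barrier.
ln values: [1.3429, 1.0818, 1.7492, 0.3716]
phi = -(1.3429 + 1.0818 + 1.7492 + 0.3716) = -4.5454
Step 2: Compute augmented objective.
t*f(x) = 9.4*10.11 = 95.034
Total = 95.034 - 4.5454 = 90.4886


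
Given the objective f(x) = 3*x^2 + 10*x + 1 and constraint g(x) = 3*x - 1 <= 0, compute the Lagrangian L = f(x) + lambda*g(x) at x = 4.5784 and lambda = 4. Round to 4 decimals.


Step 1: Evaluate f(x).
f(4.5784) = 3*4.5784^2 + 10*4.5784 + 1 = 109.6692
Step 2: Evaluate g(x).
g(4.5784) = 3*4.5784 - 1 = 12.7352
Step 3: Compute Lagrangian.
L = 109.6692 + 4*12.7352 = 160.61


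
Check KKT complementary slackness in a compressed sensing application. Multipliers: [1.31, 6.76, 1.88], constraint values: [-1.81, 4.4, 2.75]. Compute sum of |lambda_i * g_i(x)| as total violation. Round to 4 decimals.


KKT complementary slackness check:
lambda_1 * g_1 = 1.31 * -1.81 = -2.3711
lambda_2 * g_2 = 6.76 * 4.4 = 29.744
lambda_3 * g_3 = 1.88 * 2.75 = 5.17
Total violation = 2.3711 + 29.744 + 5.17 = 37.2851


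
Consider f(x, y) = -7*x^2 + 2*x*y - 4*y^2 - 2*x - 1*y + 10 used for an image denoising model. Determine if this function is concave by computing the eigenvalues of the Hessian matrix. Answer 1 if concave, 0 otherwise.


The Hessian of f(x,y) = -7*x^2 + 2*x*y - 4*y^2 - 2*x - 1*y + 10 is:
H = [[-14, 2], [2, -8]]
Trace = -14 - 8 = -22
Determinant = -14*-8 - (2)^2 = 108
Discriminant = (-22)^2 - 4*108 = 52.0
Eigenvalues: lambda_1 = -14.6056, lambda_2 = -7.3944
The function is concave.

1


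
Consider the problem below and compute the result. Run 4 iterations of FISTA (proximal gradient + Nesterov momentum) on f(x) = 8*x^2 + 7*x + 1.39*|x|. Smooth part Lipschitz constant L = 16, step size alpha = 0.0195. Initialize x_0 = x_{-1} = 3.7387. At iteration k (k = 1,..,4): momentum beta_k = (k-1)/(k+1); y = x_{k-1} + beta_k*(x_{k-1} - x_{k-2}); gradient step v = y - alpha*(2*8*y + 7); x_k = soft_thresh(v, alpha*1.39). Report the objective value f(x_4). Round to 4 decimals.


FISTA on f(x) = 8*x^2 + 7*x + 1.39*|x|
L = 16, alpha = 0.0195
Iteration 1: beta = 0.0, y = 3.7387 + 0.0*(3.7387 - 3.7387) = 3.7387
  grad(y) = 66.8192, v = y - alpha*grad = 2.4357
  prox(v) = soft_thresh(2.4357, 0.0271) = 2.4086
Iteration 2: beta = 0.3333, y = 2.4086 + 0.3333*(2.4086 - 3.7387) = 1.9653
  grad(y) = 38.4442, v = y - alpha*grad = 1.2156
  prox(v) = soft_thresh(1.2156, 0.0271) = 1.1885
Iteration 3: beta = 0.5, y = 1.1885 + 0.5*(1.1885 - 2.4086) = 0.5784
  grad(y) = 16.2549, v = y - alpha*grad = 0.2615
  prox(v) = soft_thresh(0.2615, 0.0271) = 0.2344
Iteration 4: beta = 0.6, y = 0.2344 + 0.6*(0.2344 - 1.1885) = -0.3381
  grad(y) = 1.59, v = y - alpha*grad = -0.3691
  prox(v) = soft_thresh(-0.3691, 0.0271) = -0.342
f(x_4) = 8*(-0.342)^2 + 7*(-0.342) + 1.39*|-0.342| = -0.9829


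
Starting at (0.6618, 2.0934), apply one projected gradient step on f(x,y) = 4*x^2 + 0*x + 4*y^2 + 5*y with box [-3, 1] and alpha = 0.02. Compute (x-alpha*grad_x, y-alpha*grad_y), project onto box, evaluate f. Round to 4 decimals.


Step 1: Compute gradient at (0.6618, 2.0934).
grad_x = 2*4*0.6618 + 0 = 5.2944
grad_y = 2*4*2.0934 + 5 = 21.7472
Step 2: Gradient step.
x_raw = 0.6618 - 0.02*5.2944 = 0.5559
y_raw = 2.0934 - 0.02*21.7472 = 1.6585
Step 3: Project onto [-3, 1].
x_proj = clip(0.5559) = 0.5559
y_proj = clip(1.6585) = 1.0
Step 4: Evaluate f.
f(0.5559, 1.0) = 10.2362


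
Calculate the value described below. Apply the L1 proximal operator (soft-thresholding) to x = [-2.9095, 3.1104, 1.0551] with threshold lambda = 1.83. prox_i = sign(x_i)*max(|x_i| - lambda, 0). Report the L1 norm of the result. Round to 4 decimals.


Soft-thresholding with lambda = 1.83:
prox(-2.9095) = sign(-2.9095)*max(|-2.9095| - 1.83, 0) = -1.0795
prox(3.1104) = sign(3.1104)*max(|3.1104| - 1.83, 0) = 1.2804
prox(1.0551) = sign(1.0551)*max(|1.0551| - 1.83, 0) = 0.0
prox(x) = [-1.0795, 1.2804, 0.0]
||prox(x)||_1 = 1.0795 + 1.2804 + 0.0 = 2.3599


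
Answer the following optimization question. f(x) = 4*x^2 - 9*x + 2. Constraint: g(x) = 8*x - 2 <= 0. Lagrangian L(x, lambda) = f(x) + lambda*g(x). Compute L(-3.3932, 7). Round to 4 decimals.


Step 1: Evaluate f(x).
f(-3.3932) = 4*(-3.3932)^2 - 9*(-3.3932) + 2 = 78.594
Step 2: Evaluate g(x).
g(-3.3932) = 8*-3.3932 - 2 = -29.1456
Step 3: Compute Lagrangian.
L = 78.594 + 7*-29.1456 = -125.4252


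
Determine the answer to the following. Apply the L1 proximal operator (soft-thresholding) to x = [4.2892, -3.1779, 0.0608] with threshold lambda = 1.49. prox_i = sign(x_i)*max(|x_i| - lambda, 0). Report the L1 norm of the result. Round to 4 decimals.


Soft-thresholding with lambda = 1.49:
prox(4.2892) = sign(4.2892)*max(|4.2892| - 1.49, 0) = 2.7992
prox(-3.1779) = sign(-3.1779)*max(|-3.1779| - 1.49, 0) = -1.6879
prox(0.0608) = sign(0.0608)*max(|0.0608| - 1.49, 0) = 0.0
prox(x) = [2.7992, -1.6879, 0.0]
||prox(x)||_1 = 2.7992 + 1.6879 + 0.0 = 4.4871


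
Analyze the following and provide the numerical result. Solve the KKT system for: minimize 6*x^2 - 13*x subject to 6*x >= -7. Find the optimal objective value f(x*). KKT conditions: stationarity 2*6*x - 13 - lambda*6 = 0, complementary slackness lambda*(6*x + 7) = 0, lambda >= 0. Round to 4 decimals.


Step 1: Try lambda = 0 (constraint inactive).
Stationarity: 2*6*x - 13 = 0
x* = 13/(2*6) = 13/12 = 1.0833 (rounded; the exact value 13/12 is used below)
Check constraint: 6*1.0833 = 6.4998 >= -7 -- satisfied.
Step 2: Compute optimal value.
f(x*) = 6*(13/12)^2 - 13*(13/12) = -7.0417


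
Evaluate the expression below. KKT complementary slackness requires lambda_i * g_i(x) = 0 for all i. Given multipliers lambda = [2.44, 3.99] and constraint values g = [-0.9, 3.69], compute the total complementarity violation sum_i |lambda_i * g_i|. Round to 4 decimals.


KKT complementary slackness check:
lambda_1 * g_1 = 2.44 * -0.9 = -2.196
lambda_2 * g_2 = 3.99 * 3.69 = 14.7231
Total violation = 2.196 + 14.7231 = 16.9191


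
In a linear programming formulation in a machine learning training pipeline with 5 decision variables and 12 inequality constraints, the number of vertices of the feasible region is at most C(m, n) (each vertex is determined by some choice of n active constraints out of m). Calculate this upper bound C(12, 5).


Each vertex corresponds to some choice of n active constraints out of m, so the number of vertices is at most C(m, n) = m! / (n!(m-n)!).
m = 12, n = 5
Numerator: 12 * 11 * 10 * 9 * 8
Denominator: 5! = 120
C(12, 5) = 792


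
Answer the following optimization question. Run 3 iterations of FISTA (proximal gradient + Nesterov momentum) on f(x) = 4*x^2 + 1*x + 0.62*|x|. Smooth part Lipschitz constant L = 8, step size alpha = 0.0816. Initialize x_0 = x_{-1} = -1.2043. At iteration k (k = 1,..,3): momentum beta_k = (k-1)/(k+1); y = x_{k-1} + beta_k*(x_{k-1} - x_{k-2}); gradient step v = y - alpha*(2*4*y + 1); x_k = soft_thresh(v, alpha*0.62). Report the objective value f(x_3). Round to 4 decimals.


FISTA on f(x) = 4*x^2 + 1*x + 0.62*|x|
L = 8, alpha = 0.0816
Iteration 1: beta = 0.0, y = -1.2043 + 0.0*(-1.2043 + 1.2043) = -1.2043
  grad(y) = -8.6344, v = y - alpha*grad = -0.4997
  prox(v) = soft_thresh(-0.4997, 0.0506) = -0.4491
Iteration 2: beta = 0.3333, y = -0.4491 + 0.3333*(-0.4491 + 1.2043) = -0.1974
  grad(y) = -0.5794, v = y - alpha*grad = -0.1501
  prox(v) = soft_thresh(-0.1501, 0.0506) = -0.0996
Iteration 3: beta = 0.5, y = -0.0996 + 0.5*(-0.0996 + 0.4491) = 0.0752
  grad(y) = 1.6019, v = y - alpha*grad = -0.0555
  prox(v) = soft_thresh(-0.0555, 0.0506) = -0.0049
f(x_3) = 4*(-0.0049)^2 + 1*(-0.0049) + 0.62*|-0.0049| = -0.0018


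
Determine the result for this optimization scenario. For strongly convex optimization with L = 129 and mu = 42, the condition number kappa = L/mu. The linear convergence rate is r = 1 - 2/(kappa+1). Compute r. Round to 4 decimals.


Step 1: Compute the condition number.
kappa = L/mu = 129/42 = 3.0714
Step 2: Compute the convergence rate.
r = 1 - 2/(kappa + 1) = 1 - 2*mu/(L + mu) = (L - mu)/(L + mu) = 87/171 = 0.5088


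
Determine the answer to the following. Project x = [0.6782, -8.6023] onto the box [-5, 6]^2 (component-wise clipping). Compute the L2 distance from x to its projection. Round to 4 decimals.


Project each component onto [-5, 6].
clip(0.6782) = 0.6782, clip(-8.6023) = -5.0
Projection = [0.6782, -5.0]
Squared diffs: [0.0, 12.9766]
Distance = sqrt(12.9766) = 3.6023


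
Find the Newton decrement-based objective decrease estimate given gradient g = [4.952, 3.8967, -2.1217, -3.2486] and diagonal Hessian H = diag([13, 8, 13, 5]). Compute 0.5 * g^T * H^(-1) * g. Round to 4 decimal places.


Step 1: H is diagonal, so H^(-1) * g = [0.3809, 0.4871, -0.1632, -0.6497].
Step 2: g^T H^(-1) g = sum_i g_i^2 / H_ii
  = (4.952)^2/13 + (3.8967)^2/8 + (-2.1217)^2/13 + (-3.2486)^2/5
  = 1.8863 + 1.898 + 0.3463 + 2.1107 = 6.2413
Step 3: Objective decrease = 0.5 * g^T H^(-1) g = 3.1207


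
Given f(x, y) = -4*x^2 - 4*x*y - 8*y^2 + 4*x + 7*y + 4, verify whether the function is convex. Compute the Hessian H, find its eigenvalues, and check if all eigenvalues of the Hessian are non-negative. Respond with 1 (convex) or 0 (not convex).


The Hessian of f(x,y) = -4*x^2 - 4*x*y - 8*y^2 + 4*x + 7*y + 4 is:
H = [[-8, -4], [-4, -16]]
Trace = -8 - 16 = -24
Determinant = -8*-16 - (-4)^2 = 112
Discriminant = (-24)^2 - 4*112 = 128.0
Eigenvalues: lambda_1 = -17.6569, lambda_2 = -6.3431
The function is not convex.

0


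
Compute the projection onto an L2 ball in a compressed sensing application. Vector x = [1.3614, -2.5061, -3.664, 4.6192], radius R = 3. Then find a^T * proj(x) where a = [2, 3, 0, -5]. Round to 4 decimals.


Step 1: Compute ||x|| (intermediates to 6 decimals).
||x|| = sqrt(1.3614^2 + (-2.5061)^2 + (-3.664)^2 + 4.6192^2) = 6.549492
Step 2: Project.
Since ||x|| > R, scale = R/||x|| = 3/6.549492 = 0.458051, proj(x) = scale * x
proj(x) = [0.623591, -1.147922, -1.678299, 2.115829]
Step 3: Dot product.
a^T * proj(x) = 2*0.623591 + 3*(-1.147922) + 0*(-1.678299) - 5*2.115829 = -12.7757


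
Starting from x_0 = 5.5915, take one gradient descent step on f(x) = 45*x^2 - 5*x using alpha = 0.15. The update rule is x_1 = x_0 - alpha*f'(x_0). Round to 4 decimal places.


We compute the gradient at x_0 and apply the update.
f'(x) = 90*x - 5
f'(5.5915) = 90*5.5915 - 5 = 498.235
x_1 = 5.5915 - 0.15*498.235 = -69.1438


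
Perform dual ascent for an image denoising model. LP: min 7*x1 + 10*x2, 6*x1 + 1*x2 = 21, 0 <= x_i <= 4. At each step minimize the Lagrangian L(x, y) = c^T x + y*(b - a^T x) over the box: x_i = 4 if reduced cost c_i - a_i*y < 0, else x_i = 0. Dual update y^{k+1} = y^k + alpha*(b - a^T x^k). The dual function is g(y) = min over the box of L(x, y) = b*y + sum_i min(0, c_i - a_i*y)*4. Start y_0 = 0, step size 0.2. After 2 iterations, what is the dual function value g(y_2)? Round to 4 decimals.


Dual ascent for LP: min 7*x1 + 10*x2, 6*x1 + 1*x2 = 21, 0 <= x_i <= 4
Step 1: y^k = 0.0, reduced costs: (7.0, 10.0)
  x^k = (0.0, 0.0), subgradient = b - a^T x = 21.0
  y^{k+1} = 0.0 + 0.2*21.0 = 4.2
Step 2: y^k = 4.2, reduced costs: (-18.2, 5.8)
  x^k = (4.0, 0.0), subgradient = b - a^T x = -3.0
  y^{k+1} = 4.2 + 0.2*-3.0 = 3.6
Dual objective at y_2 = 3.6: reduced costs (-14.6, 6.4), box minimizer x = (4.0, 0.0)
g(y_2) = b*y + (c1 - a1*y)*x1 + (c2 - a2*y)*x2 = 21*3.6 + (-14.6)*4.0 + 6.4*0.0 = 75.6 - 58.4 + 0.0 = 17.2


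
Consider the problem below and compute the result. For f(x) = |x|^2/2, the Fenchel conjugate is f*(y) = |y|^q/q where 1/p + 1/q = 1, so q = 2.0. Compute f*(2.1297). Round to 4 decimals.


The conjugate exponent q satisfies 1/p + 1/q = 1.
p = 2, so q = 2/(2 - 1) = 2.0
|y|^q = 2.1297^2.0 = 4.5356
f*(2.1297) = 4.5356 / 2.0 = 2.2678


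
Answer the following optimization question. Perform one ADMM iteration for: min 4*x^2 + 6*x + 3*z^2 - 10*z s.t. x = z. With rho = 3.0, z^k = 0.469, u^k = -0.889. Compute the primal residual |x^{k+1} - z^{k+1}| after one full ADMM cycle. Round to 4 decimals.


ADMM iteration with rho = 3.0, z^k = 0.469, u^k = -0.889
Step 1: x-update.
Minimize 4*x^2 + 6*x + (3.0/2)*(x - 0.469 - 0.889)^2
FOC: (2*4 + 3.0)*x = -6 + 3.0*(0.469 + 0.889)
x^{k+1} = -0.1751
Step 2: z-update.
Minimize 3*z^2 - 10*z + (3.0/2)*(-0.1751 - z - 0.889)^2
FOC: (2*3 + 3.0)*z = 10 + 3.0*(-0.1751 - 0.889)
z^{k+1} = 0.7564
Step 3: u-update.
u^{k+1} = -0.889 - 0.1751 - 0.7564 = -1.8205
Step 4: Primal residual = |-0.1751 - 0.7564| = 0.9315


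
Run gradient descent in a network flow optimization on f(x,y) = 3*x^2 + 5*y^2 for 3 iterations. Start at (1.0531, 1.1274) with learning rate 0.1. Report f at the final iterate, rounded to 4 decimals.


Gradient descent on f(x,y) = 3*x^2 + 5*y^2.
Starting point: (1.0531, 1.1274), alpha = 0.1
Step 1: grad_x = 2*3*1.0531 = 6.3186, grad_y = 2*5*1.1274 = 11.274
  x_1 = 1.0531 - 0.1*6.3186 = 0.4212
  y_1 = 1.1274 - 0.1*11.274 = 0.0
Step 2: grad_x = 2*3*0.4212 = 2.5274, grad_y = 2*5*0.0 = 0.0
  x_2 = 0.4212 - 0.1*2.5274 = 0.1685
  y_2 = 0.0 - 0.1*0.0 = 0.0
Step 3: grad_x = 2*3*0.1685 = 1.011, grad_y = 2*5*0.0 = 0.0
  x_3 = 0.1685 - 0.1*1.011 = 0.0674
  y_3 = 0.0 - 0.1*0.0 = 0.0
f(0.0674, 0.0) = 3*0.0674^2 + 5*0.0^2 = 0.0136


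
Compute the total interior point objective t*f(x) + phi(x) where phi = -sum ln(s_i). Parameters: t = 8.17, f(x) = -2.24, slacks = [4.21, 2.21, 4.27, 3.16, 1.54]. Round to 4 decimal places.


Step 1: Compute log-barrier.
ln values: [1.4375, 0.793, 1.4516, 1.1506, 0.4318]
phi = -(1.4375 + 0.793 + 1.4516 + 1.1506 + 0.4318) = -5.2644
Step 2: Compute augmented objective.
t*f(x) = 8.17*-2.24 = -18.3008
Total = -18.3008 - 5.2644 = -23.5652


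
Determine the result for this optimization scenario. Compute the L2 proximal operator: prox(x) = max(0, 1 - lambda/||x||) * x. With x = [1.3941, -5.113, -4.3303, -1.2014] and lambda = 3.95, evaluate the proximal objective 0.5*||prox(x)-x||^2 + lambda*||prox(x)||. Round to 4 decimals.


Step 1: Compute ||x||.
||x|| = 6.9485
Step 2: Compute scaling factor.
scale = max(0, 1 - 3.95/6.9485) = 0.4315
Step 3: prox(x) = [0.6016, -2.2064, -1.8686, -0.5184]
||prox(x)|| = 2.9985
Step 4: Proximal objective.
0.5*||prox-x||^2 = 7.8013
lambda*||prox|| = 11.8441
Total = 19.6452


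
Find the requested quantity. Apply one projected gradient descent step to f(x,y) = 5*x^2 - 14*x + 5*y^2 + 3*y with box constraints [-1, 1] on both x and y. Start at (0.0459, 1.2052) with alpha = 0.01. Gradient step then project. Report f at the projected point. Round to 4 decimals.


Step 1: Compute gradient at (0.0459, 1.2052).
grad_x = 2*5*0.0459 - 14 = -13.541
grad_y = 2*5*1.2052 + 3 = 15.052
Step 2: Gradient step.
x_raw = 0.0459 - 0.01*-13.541 = 0.1813
y_raw = 1.2052 - 0.01*15.052 = 1.0547
Step 3: Project onto [-1, 1].
x_proj = clip(0.1813) = 0.1813
y_proj = clip(1.0547) = 1.0
Step 4: Evaluate f.
f(0.1813, 1.0) = 5.626


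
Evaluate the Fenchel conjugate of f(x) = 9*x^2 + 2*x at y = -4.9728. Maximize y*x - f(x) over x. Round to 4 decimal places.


f*(y) = sup_x {y*x - a*x^2 - b*x} = sup_x {(y-b)*x - a*x^2}
FOC: (y - b) - 2a*x = 0 => x* = (y - b)/(2a)
x* = (-4.9728 - 2)/(2*9) = -0.3874
f*(-4.9728) = (y-b)^2/(4a) = (-4.9728 - 2)^2/(4*9)
= 48.6199/36 = 1.3506


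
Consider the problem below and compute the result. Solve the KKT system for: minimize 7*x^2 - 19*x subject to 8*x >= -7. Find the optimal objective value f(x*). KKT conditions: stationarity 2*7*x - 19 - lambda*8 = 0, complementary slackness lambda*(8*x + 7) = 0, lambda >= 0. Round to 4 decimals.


Step 1: Try lambda = 0 (constraint inactive).
Stationarity: 2*7*x - 19 = 0
x* = 19/(2*7) = 19/14 = 1.3571 (rounded; the exact value 19/14 is used below)
Check constraint: 8*1.3571 = 10.8568 >= -7 -- satisfied.
Step 2: Compute optimal value.
f(x*) = 7*(19/14)^2 - 19*(19/14) = -12.8929


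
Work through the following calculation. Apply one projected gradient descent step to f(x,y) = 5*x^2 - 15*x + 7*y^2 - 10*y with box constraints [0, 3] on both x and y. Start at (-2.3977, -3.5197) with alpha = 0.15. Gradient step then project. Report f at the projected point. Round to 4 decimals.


Step 1: Compute gradient at (-2.3977, -3.5197).
grad_x = 2*5*-2.3977 - 15 = -38.977
grad_y = 2*7*-3.5197 - 10 = -59.2758
Step 2: Gradient step.
x_raw = -2.3977 - 0.15*-38.977 = 3.4489
y_raw = -3.5197 - 0.15*-59.2758 = 5.3717
Step 3: Project onto [0, 3].
x_proj = clip(3.4489) = 3.0
y_proj = clip(5.3717) = 3.0
Step 4: Evaluate f.
f(3.0, 3.0) = 33.0


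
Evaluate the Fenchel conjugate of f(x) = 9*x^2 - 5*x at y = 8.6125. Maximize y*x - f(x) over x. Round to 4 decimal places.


f*(y) = sup_x {y*x - a*x^2 - b*x} = sup_x {(y-b)*x - a*x^2}
FOC: (y - b) - 2a*x = 0 => x* = (y - b)/(2a)
x* = (8.6125 + 5)/(2*9) = 0.7563
f*(8.6125) = (y-b)^2/(4a) = (8.6125 + 5)^2/(4*9)
= 185.3002/36 = 5.1472


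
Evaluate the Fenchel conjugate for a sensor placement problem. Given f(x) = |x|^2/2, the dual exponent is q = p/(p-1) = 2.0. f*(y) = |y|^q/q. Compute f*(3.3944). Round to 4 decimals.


The conjugate exponent q satisfies 1/p + 1/q = 1.
p = 2, so q = 2/(2 - 1) = 2.0
|y|^q = 3.3944^2.0 = 11.522
f*(3.3944) = 11.522 / 2.0 = 5.761


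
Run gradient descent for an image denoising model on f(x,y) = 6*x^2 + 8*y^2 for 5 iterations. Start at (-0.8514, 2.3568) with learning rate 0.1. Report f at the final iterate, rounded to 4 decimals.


Gradient descent on f(x,y) = 6*x^2 + 8*y^2.
Starting point: (-0.8514, 2.3568), alpha = 0.1
Step 1: grad_x = 2*6*-0.8514 = -10.2168, grad_y = 2*8*2.3568 = 37.7088
  x_1 = -0.8514 - 0.1*-10.2168 = 0.1703
  y_1 = 2.3568 - 0.1*37.7088 = -1.4141
Step 2: grad_x = 2*6*0.1703 = 2.0434, grad_y = 2*8*-1.4141 = -22.6253
  x_2 = 0.1703 - 0.1*2.0434 = -0.0341
  y_2 = -1.4141 - 0.1*-22.6253 = 0.8484
Step 3: grad_x = 2*6*-0.0341 = -0.4087, grad_y = 2*8*0.8484 = 13.5752
  x_3 = -0.0341 - 0.1*-0.4087 = 0.0068
  y_3 = 0.8484 - 0.1*13.5752 = -0.5091
Step 4: grad_x = 2*6*0.0068 = 0.0817, grad_y = 2*8*-0.5091 = -8.1451
  x_4 = 0.0068 - 0.1*0.0817 = -0.0014
  y_4 = -0.5091 - 0.1*-8.1451 = 0.3054
Step 5: grad_x = 2*6*-0.0014 = -0.0163, grad_y = 2*8*0.3054 = 4.8871
  x_5 = -0.0014 - 0.1*-0.0163 = 0.0003
  y_5 = 0.3054 - 0.1*4.8871 = -0.1833
f(0.0003, -0.1833) = 6*0.0003^2 + 8*(-0.1833)^2 = 0.2687


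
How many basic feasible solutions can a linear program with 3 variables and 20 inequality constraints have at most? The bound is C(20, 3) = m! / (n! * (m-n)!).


Each vertex corresponds to some choice of n active constraints out of m, so the number of vertices is at most C(m, n) = m! / (n!(m-n)!).
m = 20, n = 3
Numerator: 20 * 19 * 18
Denominator: 3! = 6
C(20, 3) = 1140


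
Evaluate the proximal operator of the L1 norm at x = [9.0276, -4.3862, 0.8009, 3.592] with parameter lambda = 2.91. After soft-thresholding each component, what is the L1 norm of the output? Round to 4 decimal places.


Soft-thresholding with lambda = 2.91:
prox(9.0276) = sign(9.0276)*max(|9.0276| - 2.91, 0) = 6.1176
prox(-4.3862) = sign(-4.3862)*max(|-4.3862| - 2.91, 0) = -1.4762
prox(0.8009) = sign(0.8009)*max(|0.8009| - 2.91, 0) = 0.0
prox(3.592) = sign(3.592)*max(|3.592| - 2.91, 0) = 0.682
prox(x) = [6.1176, -1.4762, 0.0, 0.682]
||prox(x)||_1 = 6.1176 + 1.4762 + 0.0 + 0.682 = 8.2758


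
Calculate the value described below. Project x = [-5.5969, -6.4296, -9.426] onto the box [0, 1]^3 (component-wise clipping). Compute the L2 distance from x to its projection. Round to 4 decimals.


Project each component onto [0, 1].
clip(-5.5969) = 0.0, clip(-6.4296) = 0.0, clip(-9.426) = 0.0
Projection = [0.0, 0.0, 0.0]
Squared diffs: [31.3253, 41.3398, 88.8495]
Distance = sqrt(161.5146) = 12.7088


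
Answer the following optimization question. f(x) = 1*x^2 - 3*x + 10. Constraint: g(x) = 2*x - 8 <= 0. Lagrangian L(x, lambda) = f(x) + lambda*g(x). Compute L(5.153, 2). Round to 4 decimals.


Step 1: Evaluate f(x).
f(5.153) = 1*5.153^2 - 3*5.153 + 10 = 21.0944
Step 2: Evaluate g(x).
g(5.153) = 2*5.153 - 8 = 2.306
Step 3: Compute Lagrangian.
L = 21.0944 + 2*2.306 = 25.7064


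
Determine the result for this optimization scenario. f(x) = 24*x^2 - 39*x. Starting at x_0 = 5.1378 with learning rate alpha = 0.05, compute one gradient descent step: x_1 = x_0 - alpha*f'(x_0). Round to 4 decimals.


We compute the gradient at x_0 and apply the update.
f'(x) = 48*x - 39
f'(5.1378) = 48*5.1378 - 39 = 207.6144
x_1 = 5.1378 - 0.05*207.6144 = -5.2429


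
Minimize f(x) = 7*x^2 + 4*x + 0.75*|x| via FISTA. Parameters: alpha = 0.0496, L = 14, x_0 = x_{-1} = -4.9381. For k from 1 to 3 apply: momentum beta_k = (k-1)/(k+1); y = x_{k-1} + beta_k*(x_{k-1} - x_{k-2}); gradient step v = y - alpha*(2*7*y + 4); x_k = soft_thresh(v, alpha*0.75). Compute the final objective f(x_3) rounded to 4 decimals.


FISTA on f(x) = 7*x^2 + 4*x + 0.75*|x|
L = 14, alpha = 0.0496
Iteration 1: beta = 0.0, y = -4.9381 + 0.0*(-4.9381 + 4.9381) = -4.9381
  grad(y) = -65.1334, v = y - alpha*grad = -1.7075
  prox(v) = soft_thresh(-1.7075, 0.0372) = -1.6703
Iteration 2: beta = 0.3333, y = -1.6703 + 0.3333*(-1.6703 + 4.9381) = -0.581
  grad(y) = -4.1342, v = y - alpha*grad = -0.376
  prox(v) = soft_thresh(-0.376, 0.0372) = -0.3388
Iteration 3: beta = 0.5, y = -0.3388 + 0.5*(-0.3388 + 1.6703) = 0.327
  grad(y) = 8.5781, v = y - alpha*grad = -0.0985
  prox(v) = soft_thresh(-0.0985, 0.0372) = -0.0613
f(x_3) = 7*(-0.0613)^2 + 4*(-0.0613) + 0.75*|-0.0613| = -0.1728


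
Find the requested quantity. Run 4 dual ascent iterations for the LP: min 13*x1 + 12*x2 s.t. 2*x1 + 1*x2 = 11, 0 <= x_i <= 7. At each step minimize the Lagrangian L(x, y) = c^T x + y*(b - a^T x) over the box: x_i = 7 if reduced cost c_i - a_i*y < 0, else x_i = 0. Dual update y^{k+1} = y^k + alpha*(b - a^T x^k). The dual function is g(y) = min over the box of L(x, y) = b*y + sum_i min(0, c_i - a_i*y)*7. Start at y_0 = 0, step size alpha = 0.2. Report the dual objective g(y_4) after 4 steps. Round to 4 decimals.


Dual ascent for LP: min 13*x1 + 12*x2, 2*x1 + 1*x2 = 11, 0 <= x_i <= 7
Step 1: y^k = 0.0, reduced costs: (13.0, 12.0)
  x^k = (0.0, 0.0), subgradient = b - a^T x = 11.0
  y^{k+1} = 0.0 + 0.2*11.0 = 2.2
Step 2: y^k = 2.2, reduced costs: (8.6, 9.8)
  x^k = (0.0, 0.0), subgradient = b - a^T x = 11.0
  y^{k+1} = 2.2 + 0.2*11.0 = 4.4
Step 3: y^k = 4.4, reduced costs: (4.2, 7.6)
  x^k = (0.0, 0.0), subgradient = b - a^T x = 11.0
  y^{k+1} = 4.4 + 0.2*11.0 = 6.6
Step 4: y^k = 6.6, reduced costs: (-0.2, 5.4)
  x^k = (7.0, 0.0), subgradient = b - a^T x = -3.0
  y^{k+1} = 6.6 + 0.2*-3.0 = 6.0
Dual objective at y_4 = 6.0: reduced costs (1.0, 6.0), box minimizer x = (0.0, 0.0)
g(y_4) = b*y + (c1 - a1*y)*x1 + (c2 - a2*y)*x2 = 11*6.0 + 1.0*0.0 + 6.0*0.0 = 66.0 + 0.0 + 0.0 = 66.0


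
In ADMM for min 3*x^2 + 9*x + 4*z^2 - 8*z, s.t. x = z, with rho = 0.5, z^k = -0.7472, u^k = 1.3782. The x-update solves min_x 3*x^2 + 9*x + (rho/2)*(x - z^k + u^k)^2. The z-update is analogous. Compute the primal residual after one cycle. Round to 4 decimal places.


ADMM iteration with rho = 0.5, z^k = -0.7472, u^k = 1.3782
Step 1: x-update.
Minimize 3*x^2 + 9*x + (0.5/2)*(x + 0.7472 + 1.3782)^2
FOC: (2*3 + 0.5)*x = -9 + 0.5*(-0.7472 - 1.3782)
x^{k+1} = -1.5481
Step 2: z-update.
Minimize 4*z^2 - 8*z + (0.5/2)*(-1.5481 - z + 1.3782)^2
FOC: (2*4 + 0.5)*z = 8 + 0.5*(-1.5481 + 1.3782)
z^{k+1} = 0.9312
Step 3: u-update.
u^{k+1} = 1.3782 - 1.5481 - 0.9312 = -1.1011
Step 4: Primal residual = |-1.5481 - 0.9312| = 2.4793


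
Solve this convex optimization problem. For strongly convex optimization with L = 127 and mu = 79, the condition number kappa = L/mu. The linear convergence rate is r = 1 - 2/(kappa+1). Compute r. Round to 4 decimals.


Step 1: Compute the condition number.
kappa = L/mu = 127/79 = 1.6076
Step 2: Compute the convergence rate.
r = 1 - 2/(kappa + 1) = 1 - 2*mu/(L + mu) = (L - mu)/(L + mu) = 48/206 = 0.233


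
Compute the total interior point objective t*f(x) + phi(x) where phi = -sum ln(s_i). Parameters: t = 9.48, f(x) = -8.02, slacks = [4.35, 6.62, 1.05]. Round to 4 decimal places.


Step 1: Compute log-barrier.
ln values: [1.4702, 1.8901, 0.0488]
phi = -(1.4702 + 1.8901 + 0.0488) = -3.4091
Step 2: Compute augmented objective.
t*f(x) = 9.48*-8.02 = -76.0296
Total = -76.0296 - 3.4091 = -79.4387


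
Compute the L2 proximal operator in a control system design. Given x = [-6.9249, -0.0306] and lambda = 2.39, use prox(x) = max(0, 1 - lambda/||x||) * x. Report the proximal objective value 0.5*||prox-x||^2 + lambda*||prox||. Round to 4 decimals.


Step 1: Compute ||x||.
||x|| = 6.925
Step 2: Compute scaling factor.
scale = max(0, 1 - 2.39/6.925) = 0.6549
Step 3: prox(x) = [-4.5349, -0.02]
||prox(x)|| = 4.535
Step 4: Proximal objective.
0.5*||prox-x||^2 = 2.8561
lambda*||prox|| = 10.8387
Total = 13.6946


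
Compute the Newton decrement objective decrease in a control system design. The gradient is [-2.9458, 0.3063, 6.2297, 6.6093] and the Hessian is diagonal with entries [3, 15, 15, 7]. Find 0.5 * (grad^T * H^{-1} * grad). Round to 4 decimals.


Step 1: H is diagonal, so H^(-1) * g = [-0.9819, 0.0204, 0.4153, 0.9442].
Step 2: g^T H^(-1) g = sum_i g_i^2 / H_ii
  = (-2.9458)^2/3 + (0.3063)^2/15 + (6.2297)^2/15 + (6.6093)^2/7
  = 2.8926 + 0.0063 + 2.5873 + 6.2404 = 11.7265
Step 3: Objective decrease = 0.5 * g^T H^(-1) g = 5.8633


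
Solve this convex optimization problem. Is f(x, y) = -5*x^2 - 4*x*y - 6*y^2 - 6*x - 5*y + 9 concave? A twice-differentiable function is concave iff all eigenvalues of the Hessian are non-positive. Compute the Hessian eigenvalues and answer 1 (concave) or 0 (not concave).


The Hessian of f(x,y) = -5*x^2 - 4*x*y - 6*y^2 - 6*x - 5*y + 9 is:
H = [[-10, -4], [-4, -12]]
Trace = -10 - 12 = -22
Determinant = -10*-12 - (-4)^2 = 104
Discriminant = (-22)^2 - 4*104 = 68.0
Eigenvalues: lambda_1 = -15.1231, lambda_2 = -6.8769
The function is concave.

1


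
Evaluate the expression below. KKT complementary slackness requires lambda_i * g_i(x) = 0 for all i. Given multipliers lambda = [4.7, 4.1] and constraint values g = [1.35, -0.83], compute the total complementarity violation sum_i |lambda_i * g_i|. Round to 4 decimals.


KKT complementary slackness check:
lambda_1 * g_1 = 4.7 * 1.35 = 6.345
lambda_2 * g_2 = 4.1 * -0.83 = -3.403
Total violation = 6.345 + 3.403 = 9.748


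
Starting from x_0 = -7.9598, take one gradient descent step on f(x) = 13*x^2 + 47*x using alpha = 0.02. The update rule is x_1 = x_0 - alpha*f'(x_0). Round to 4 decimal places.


We compute the gradient at x_0 and apply the update.
f'(x) = 26*x + 47
f'(-7.9598) = 26*-7.9598 + 47 = -159.9548
x_1 = -7.9598 - 0.02*-159.9548 = -4.7607


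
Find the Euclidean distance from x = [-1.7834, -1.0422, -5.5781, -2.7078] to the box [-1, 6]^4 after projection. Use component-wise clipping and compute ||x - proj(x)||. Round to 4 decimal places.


Project each component onto [-1, 6].
clip(-1.7834) = -1.0, clip(-1.0422) = -1.0, clip(-5.5781) = -1.0, clip(-2.7078) = -1.0
Projection = [-1.0, -1.0, -1.0, -1.0]
Squared diffs: [0.6137, 0.0018, 20.959, 2.9166]
Distance = sqrt(24.4911) = 4.9488


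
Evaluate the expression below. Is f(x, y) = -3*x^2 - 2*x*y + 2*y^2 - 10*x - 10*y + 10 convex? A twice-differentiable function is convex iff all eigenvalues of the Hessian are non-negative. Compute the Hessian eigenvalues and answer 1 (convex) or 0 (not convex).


The Hessian of f(x,y) = -3*x^2 - 2*x*y + 2*y^2 - 10*x - 10*y + 10 is:
H = [[-6, -2], [-2, 4]]
Trace = -6 + 4 = -2
Determinant = -6*4 - (-2)^2 = -28
Discriminant = (-2)^2 - 4*-28 = 116.0
Eigenvalues: lambda_1 = -6.3852, lambda_2 = 4.3852
The function is not convex.

0


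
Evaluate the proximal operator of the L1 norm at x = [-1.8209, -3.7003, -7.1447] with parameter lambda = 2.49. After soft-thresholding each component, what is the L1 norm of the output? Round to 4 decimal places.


Soft-thresholding with lambda = 2.49:
prox(-1.8209) = sign(-1.8209)*max(|-1.8209| - 2.49, 0) = 0.0
prox(-3.7003) = sign(-3.7003)*max(|-3.7003| - 2.49, 0) = -1.2103
prox(-7.1447) = sign(-7.1447)*max(|-7.1447| - 2.49, 0) = -4.6547
prox(x) = [0.0, -1.2103, -4.6547]
||prox(x)||_1 = 0.0 + 1.2103 + 4.6547 = 5.865


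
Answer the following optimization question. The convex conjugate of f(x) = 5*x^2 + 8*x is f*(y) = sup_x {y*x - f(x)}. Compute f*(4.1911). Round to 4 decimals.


f*(y) = sup_x {y*x - a*x^2 - b*x} = sup_x {(y-b)*x - a*x^2}
FOC: (y - b) - 2a*x = 0 => x* = (y - b)/(2a)
x* = (4.1911 - 8)/(2*5) = -0.3809
f*(4.1911) = (y-b)^2/(4a) = (4.1911 - 8)^2/(4*5)
= 14.5077/20 = 0.7254


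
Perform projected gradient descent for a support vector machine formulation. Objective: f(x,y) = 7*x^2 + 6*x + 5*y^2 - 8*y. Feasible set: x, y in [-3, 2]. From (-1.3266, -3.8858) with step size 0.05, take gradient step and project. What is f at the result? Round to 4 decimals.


Step 1: Compute gradient at (-1.3266, -3.8858).
grad_x = 2*7*-1.3266 + 6 = -12.5724
grad_y = 2*5*-3.8858 - 8 = -46.858
Step 2: Gradient step.
x_raw = -1.3266 - 0.05*-12.5724 = -0.698
y_raw = -3.8858 - 0.05*-46.858 = -1.5429
Step 3: Project onto [-3, 2].
x_proj = clip(-0.698) = -0.698
y_proj = clip(-1.5429) = -1.5429
Step 4: Evaluate f.
f(-0.698, -1.5429) = 23.4683
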